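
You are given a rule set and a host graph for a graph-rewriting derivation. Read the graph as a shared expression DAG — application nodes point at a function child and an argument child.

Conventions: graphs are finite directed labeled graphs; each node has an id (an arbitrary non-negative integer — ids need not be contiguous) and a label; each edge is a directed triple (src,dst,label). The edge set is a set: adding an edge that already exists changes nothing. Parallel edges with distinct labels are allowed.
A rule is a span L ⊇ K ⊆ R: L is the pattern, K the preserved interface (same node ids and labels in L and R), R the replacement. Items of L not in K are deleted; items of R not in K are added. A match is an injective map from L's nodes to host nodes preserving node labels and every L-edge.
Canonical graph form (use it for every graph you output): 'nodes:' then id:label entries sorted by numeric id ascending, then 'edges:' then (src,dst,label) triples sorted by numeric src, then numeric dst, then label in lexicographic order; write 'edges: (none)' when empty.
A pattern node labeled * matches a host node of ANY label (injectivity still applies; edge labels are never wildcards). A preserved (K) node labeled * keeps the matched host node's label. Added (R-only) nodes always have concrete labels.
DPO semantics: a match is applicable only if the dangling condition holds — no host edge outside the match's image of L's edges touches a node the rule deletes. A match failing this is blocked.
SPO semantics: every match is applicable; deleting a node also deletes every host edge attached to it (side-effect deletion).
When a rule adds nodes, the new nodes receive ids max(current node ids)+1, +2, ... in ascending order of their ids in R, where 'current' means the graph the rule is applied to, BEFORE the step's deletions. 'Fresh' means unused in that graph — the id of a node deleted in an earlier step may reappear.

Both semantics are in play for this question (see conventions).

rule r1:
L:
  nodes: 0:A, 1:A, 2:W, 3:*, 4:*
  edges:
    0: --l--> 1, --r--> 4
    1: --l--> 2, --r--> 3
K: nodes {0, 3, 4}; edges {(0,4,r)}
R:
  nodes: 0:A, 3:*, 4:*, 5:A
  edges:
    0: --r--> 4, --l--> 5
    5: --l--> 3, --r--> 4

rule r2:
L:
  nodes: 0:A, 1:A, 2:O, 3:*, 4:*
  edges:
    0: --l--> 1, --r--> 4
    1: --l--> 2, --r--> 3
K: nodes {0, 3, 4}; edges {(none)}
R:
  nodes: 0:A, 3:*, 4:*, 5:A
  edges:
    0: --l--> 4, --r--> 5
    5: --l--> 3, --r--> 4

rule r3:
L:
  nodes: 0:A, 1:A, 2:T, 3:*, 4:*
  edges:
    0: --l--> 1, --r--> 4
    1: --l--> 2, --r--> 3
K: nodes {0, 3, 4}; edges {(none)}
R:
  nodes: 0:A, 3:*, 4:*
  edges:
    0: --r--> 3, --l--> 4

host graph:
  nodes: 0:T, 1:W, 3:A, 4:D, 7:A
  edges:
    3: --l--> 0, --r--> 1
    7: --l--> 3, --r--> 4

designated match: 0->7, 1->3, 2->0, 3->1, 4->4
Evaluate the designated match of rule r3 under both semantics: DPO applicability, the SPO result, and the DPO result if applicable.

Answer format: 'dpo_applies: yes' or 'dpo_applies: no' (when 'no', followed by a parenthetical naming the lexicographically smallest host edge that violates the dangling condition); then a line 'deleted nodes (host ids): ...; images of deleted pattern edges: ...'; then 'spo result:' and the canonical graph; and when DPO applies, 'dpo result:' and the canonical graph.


dpo_applies: yes
deleted nodes (host ids): 0, 3; images of deleted pattern edges: (3,0,l); (3,1,r); (7,3,l); (7,4,r)
spo result:
nodes: 1:W, 4:D, 7:A
edges: (7,1,r); (7,4,l)
dpo result:
nodes: 1:W, 4:D, 7:A
edges: (7,1,r); (7,4,l)


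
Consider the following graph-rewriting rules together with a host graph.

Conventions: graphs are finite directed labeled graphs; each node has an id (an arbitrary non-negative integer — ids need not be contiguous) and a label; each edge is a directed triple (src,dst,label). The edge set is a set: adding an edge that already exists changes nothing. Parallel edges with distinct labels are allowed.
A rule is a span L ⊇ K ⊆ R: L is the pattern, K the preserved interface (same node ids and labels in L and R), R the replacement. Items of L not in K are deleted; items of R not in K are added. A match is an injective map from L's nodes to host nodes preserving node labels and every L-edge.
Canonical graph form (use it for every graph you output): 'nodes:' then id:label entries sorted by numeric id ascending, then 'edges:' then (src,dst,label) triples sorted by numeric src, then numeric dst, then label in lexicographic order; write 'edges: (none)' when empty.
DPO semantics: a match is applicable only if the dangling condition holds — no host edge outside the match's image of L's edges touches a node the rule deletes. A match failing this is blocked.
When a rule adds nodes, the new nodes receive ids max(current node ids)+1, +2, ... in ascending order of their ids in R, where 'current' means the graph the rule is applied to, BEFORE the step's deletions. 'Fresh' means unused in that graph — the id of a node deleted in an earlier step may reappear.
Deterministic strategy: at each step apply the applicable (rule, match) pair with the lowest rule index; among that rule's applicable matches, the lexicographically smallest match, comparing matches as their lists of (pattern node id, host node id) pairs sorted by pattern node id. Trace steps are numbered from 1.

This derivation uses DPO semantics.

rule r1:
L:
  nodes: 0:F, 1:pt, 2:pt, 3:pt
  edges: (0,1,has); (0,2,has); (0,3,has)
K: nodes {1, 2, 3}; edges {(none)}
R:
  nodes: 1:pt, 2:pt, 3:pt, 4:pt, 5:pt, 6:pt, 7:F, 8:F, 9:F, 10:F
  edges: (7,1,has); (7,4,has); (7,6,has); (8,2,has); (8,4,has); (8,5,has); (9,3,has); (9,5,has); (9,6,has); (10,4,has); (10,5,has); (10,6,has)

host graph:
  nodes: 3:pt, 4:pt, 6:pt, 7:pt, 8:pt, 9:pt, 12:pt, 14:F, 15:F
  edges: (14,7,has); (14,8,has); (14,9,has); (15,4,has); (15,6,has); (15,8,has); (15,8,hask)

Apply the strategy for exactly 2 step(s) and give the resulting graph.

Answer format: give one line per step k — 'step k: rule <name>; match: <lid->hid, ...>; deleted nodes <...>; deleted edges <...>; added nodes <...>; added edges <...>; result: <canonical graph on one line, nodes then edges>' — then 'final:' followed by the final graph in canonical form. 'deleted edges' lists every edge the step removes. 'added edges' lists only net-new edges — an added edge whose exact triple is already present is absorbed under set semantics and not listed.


step 1: rule r1; match: 0->14, 1->7, 2->8, 3->9; deleted nodes 14; deleted edges (14,7,has); (14,8,has); (14,9,has); added nodes 16, 17, 18, 19, 20, 21, 22; added edges (19,7,has); (19,16,has); (19,18,has); (20,8,has); (20,16,has); (20,17,has); (21,9,has); (21,17,has); (21,18,has); (22,16,has); (22,17,has); (22,18,has); result: nodes: 3:pt, 4:pt, 6:pt, 7:pt, 8:pt, 9:pt, 12:pt, 15:F, 16:pt, 17:pt, 18:pt, 19:F, 20:F, 21:F, 22:F edges: (15,4,has); (15,6,has); (15,8,has); (15,8,hask); (19,7,has); (19,16,has); (19,18,has); (20,8,has); (20,16,has); (20,17,has); (21,9,has); (21,17,has); (21,18,has); (22,16,has); (22,17,has); (22,18,has)
step 2: rule r1; match: 0->19, 1->7, 2->16, 3->18; deleted nodes 19; deleted edges (19,7,has); (19,16,has); (19,18,has); added nodes 23, 24, 25, 26, 27, 28, 29; added edges (26,7,has); (26,23,has); (26,25,has); (27,16,has); (27,23,has); (27,24,has); (28,18,has); (28,24,has); (28,25,has); (29,23,has); (29,24,has); (29,25,has); result: nodes: 3:pt, 4:pt, 6:pt, 7:pt, 8:pt, 9:pt, 12:pt, 15:F, 16:pt, 17:pt, 18:pt, 20:F, 21:F, 22:F, 23:pt, 24:pt, 25:pt, 26:F, 27:F, 28:F, 29:F edges: (15,4,has); (15,6,has); (15,8,has); (15,8,hask); (20,8,has); (20,16,has); (20,17,has); (21,9,has); (21,17,has); (21,18,has); (22,16,has); (22,17,has); (22,18,has); (26,7,has); (26,23,has); (26,25,has); (27,16,has); (27,23,has); (27,24,has); (28,18,has); (28,24,has); (28,25,has); (29,23,has); (29,24,has); (29,25,has)
final:
nodes: 3:pt, 4:pt, 6:pt, 7:pt, 8:pt, 9:pt, 12:pt, 15:F, 16:pt, 17:pt, 18:pt, 20:F, 21:F, 22:F, 23:pt, 24:pt, 25:pt, 26:F, 27:F, 28:F, 29:F
edges: (15,4,has); (15,6,has); (15,8,has); (15,8,hask); (20,8,has); (20,16,has); (20,17,has); (21,9,has); (21,17,has); (21,18,has); (22,16,has); (22,17,has); (22,18,has); (26,7,has); (26,23,has); (26,25,has); (27,16,has); (27,23,has); (27,24,has); (28,18,has); (28,24,has); (28,25,has); (29,23,has); (29,24,has); (29,25,has)


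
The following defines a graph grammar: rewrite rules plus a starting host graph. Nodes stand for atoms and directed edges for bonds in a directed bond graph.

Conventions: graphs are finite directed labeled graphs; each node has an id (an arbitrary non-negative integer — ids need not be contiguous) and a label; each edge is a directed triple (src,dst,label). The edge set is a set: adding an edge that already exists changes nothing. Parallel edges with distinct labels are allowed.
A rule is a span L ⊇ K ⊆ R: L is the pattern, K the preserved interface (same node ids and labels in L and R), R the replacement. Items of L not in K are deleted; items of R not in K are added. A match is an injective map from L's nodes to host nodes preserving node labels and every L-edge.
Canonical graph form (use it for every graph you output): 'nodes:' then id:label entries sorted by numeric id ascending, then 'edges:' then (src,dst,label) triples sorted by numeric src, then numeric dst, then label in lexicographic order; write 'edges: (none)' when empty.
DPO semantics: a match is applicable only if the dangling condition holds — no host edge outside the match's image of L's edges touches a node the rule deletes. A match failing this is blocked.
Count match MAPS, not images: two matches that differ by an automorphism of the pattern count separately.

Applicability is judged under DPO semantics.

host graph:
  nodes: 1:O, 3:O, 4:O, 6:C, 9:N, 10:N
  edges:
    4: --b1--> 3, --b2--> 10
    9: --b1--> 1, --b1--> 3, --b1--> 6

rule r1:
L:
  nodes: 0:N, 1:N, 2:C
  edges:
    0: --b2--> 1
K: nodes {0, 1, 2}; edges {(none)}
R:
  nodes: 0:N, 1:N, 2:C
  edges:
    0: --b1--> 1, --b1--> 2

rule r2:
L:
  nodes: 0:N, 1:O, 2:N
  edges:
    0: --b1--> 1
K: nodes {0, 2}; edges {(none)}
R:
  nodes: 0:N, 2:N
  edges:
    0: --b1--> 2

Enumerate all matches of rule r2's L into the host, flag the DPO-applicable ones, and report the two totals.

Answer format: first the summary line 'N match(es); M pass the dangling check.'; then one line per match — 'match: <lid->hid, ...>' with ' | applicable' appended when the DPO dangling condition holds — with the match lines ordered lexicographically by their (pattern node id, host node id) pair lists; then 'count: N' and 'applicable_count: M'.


2 match(es); 1 pass the dangling check.
match: 0->9, 1->1, 2->10 | applicable
match: 0->9, 1->3, 2->10
count: 2
applicable_count: 1


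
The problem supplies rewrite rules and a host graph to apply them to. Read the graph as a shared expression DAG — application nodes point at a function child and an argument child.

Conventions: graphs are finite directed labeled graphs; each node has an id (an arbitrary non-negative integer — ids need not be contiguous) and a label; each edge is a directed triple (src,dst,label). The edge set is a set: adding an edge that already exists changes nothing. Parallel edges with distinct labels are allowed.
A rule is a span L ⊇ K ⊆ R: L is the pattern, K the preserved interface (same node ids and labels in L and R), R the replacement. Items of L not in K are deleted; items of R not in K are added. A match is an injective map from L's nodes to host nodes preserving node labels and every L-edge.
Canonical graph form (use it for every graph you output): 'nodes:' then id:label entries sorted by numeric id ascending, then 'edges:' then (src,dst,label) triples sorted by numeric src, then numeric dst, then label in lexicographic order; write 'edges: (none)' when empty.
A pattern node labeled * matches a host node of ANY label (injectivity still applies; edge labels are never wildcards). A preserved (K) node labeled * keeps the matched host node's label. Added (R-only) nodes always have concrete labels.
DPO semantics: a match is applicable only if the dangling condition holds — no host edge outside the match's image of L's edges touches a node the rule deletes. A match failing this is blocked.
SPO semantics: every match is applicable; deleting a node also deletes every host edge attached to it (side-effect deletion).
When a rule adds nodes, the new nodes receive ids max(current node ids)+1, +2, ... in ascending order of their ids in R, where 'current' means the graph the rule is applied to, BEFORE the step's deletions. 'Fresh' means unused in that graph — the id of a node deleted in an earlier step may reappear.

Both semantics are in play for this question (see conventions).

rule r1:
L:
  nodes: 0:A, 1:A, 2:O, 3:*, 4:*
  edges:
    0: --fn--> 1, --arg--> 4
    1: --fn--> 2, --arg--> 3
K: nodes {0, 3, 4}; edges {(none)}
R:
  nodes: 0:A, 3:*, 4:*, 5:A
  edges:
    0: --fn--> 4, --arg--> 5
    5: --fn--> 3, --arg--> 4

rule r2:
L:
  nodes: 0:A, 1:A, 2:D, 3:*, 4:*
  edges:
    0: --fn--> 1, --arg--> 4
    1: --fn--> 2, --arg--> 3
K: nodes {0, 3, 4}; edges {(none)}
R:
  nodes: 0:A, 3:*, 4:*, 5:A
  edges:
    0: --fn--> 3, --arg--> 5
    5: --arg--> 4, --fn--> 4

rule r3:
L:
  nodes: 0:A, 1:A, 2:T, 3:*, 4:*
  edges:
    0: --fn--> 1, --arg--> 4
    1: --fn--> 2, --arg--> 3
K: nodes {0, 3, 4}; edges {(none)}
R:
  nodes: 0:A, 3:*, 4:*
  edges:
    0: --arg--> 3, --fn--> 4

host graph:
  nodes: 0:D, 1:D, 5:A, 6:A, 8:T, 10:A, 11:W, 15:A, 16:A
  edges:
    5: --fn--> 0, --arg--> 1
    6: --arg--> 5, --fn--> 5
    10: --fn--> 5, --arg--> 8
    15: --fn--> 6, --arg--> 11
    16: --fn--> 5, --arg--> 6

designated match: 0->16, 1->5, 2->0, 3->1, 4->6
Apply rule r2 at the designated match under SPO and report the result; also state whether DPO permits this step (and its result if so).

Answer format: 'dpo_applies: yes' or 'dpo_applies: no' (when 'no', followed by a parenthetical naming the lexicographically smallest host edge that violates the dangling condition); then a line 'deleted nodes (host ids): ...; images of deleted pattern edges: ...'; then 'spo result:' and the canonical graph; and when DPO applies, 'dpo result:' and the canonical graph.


dpo_applies: no
(the rule deletes node 5, which keeps host edge (6,5,arg) outside the match image — the dangling condition fails, DPO blocks; SPO proceeds and side-deletes such edges)
deleted nodes (host ids): 0, 5; images of deleted pattern edges: (5,0,fn); (5,1,arg); (16,5,fn); (16,6,arg)
spo result:
nodes: 1:D, 6:A, 8:T, 10:A, 11:W, 15:A, 16:A, 17:A
edges: (10,8,arg); (15,6,fn); (15,11,arg); (16,1,fn); (16,17,arg); (17,6,arg); (17,6,fn)


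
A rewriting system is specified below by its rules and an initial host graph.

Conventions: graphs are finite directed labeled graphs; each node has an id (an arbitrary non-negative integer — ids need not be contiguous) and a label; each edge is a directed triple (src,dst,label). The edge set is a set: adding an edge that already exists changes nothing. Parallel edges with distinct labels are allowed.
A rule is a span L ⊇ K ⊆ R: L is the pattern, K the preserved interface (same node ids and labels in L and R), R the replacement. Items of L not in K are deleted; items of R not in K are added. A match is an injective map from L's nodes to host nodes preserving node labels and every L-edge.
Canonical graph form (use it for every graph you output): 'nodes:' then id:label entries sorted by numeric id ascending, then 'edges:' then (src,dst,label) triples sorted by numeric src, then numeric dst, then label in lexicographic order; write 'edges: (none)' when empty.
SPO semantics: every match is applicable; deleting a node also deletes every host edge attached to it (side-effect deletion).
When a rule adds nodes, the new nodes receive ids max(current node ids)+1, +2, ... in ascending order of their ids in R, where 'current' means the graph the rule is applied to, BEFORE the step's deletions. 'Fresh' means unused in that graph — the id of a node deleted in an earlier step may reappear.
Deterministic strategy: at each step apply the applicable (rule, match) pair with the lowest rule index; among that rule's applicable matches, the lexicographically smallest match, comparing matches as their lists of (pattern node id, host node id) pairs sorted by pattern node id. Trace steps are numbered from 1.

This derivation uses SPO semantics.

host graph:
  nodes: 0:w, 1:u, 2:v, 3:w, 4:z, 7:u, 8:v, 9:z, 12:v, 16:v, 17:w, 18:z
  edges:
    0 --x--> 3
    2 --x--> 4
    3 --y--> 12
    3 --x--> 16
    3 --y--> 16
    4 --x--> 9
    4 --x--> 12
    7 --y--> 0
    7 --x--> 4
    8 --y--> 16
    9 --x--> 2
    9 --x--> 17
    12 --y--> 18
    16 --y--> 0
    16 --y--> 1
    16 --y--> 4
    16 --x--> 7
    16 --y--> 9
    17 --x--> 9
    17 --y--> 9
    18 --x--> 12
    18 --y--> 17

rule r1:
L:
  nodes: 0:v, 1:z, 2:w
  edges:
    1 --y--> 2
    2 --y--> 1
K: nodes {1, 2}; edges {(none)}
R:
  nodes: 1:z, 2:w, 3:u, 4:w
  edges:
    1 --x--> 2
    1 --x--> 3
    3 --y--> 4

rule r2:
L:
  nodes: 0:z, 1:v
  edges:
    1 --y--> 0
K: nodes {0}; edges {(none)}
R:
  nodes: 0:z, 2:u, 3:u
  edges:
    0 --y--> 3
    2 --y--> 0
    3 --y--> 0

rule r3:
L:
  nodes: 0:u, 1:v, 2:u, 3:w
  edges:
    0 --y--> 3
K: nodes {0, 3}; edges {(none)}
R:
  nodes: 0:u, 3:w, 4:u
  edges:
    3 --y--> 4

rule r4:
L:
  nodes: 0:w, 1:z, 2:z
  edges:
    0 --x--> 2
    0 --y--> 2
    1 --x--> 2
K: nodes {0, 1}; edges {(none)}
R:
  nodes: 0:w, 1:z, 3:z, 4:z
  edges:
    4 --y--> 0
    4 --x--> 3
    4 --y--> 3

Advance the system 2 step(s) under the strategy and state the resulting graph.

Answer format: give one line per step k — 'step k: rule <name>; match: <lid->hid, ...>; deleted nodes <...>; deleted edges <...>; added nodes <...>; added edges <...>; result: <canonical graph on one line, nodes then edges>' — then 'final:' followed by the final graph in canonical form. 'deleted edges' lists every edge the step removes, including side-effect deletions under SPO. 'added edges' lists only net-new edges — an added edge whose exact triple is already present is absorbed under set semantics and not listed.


step 1: rule r2; match: 0->4, 1->16; deleted nodes 16; deleted edges (3,16,x); (3,16,y); (8,16,y); (16,0,y); (16,1,y); (16,4,y); (16,7,x); (16,9,y); added nodes 19, 20; added edges (4,20,y); (19,4,y); (20,4,y); result: nodes: 0:w, 1:u, 2:v, 3:w, 4:z, 7:u, 8:v, 9:z, 12:v, 17:w, 18:z, 19:u, 20:u edges: (0,3,x); (2,4,x); (3,12,y); (4,9,x); (4,12,x); (4,20,y); (7,0,y); (7,4,x); (9,2,x); (9,17,x); (12,18,y); (17,9,x); (17,9,y); (18,12,x); (18,17,y); (19,4,y); (20,4,y)
step 2: rule r2; match: 0->18, 1->12; deleted nodes 12; deleted edges (3,12,y); (4,12,x); (12,18,y); (18,12,x); added nodes 21, 22; added edges (18,22,y); (21,18,y); (22,18,y); result: nodes: 0:w, 1:u, 2:v, 3:w, 4:z, 7:u, 8:v, 9:z, 17:w, 18:z, 19:u, 20:u, 21:u, 22:u edges: (0,3,x); (2,4,x); (4,9,x); (4,20,y); (7,0,y); (7,4,x); (9,2,x); (9,17,x); (17,9,x); (17,9,y); (18,17,y); (18,22,y); (19,4,y); (20,4,y); (21,18,y); (22,18,y)
final:
nodes: 0:w, 1:u, 2:v, 3:w, 4:z, 7:u, 8:v, 9:z, 17:w, 18:z, 19:u, 20:u, 21:u, 22:u
edges: (0,3,x); (2,4,x); (4,9,x); (4,20,y); (7,0,y); (7,4,x); (9,2,x); (9,17,x); (17,9,x); (17,9,y); (18,17,y); (18,22,y); (19,4,y); (20,4,y); (21,18,y); (22,18,y)


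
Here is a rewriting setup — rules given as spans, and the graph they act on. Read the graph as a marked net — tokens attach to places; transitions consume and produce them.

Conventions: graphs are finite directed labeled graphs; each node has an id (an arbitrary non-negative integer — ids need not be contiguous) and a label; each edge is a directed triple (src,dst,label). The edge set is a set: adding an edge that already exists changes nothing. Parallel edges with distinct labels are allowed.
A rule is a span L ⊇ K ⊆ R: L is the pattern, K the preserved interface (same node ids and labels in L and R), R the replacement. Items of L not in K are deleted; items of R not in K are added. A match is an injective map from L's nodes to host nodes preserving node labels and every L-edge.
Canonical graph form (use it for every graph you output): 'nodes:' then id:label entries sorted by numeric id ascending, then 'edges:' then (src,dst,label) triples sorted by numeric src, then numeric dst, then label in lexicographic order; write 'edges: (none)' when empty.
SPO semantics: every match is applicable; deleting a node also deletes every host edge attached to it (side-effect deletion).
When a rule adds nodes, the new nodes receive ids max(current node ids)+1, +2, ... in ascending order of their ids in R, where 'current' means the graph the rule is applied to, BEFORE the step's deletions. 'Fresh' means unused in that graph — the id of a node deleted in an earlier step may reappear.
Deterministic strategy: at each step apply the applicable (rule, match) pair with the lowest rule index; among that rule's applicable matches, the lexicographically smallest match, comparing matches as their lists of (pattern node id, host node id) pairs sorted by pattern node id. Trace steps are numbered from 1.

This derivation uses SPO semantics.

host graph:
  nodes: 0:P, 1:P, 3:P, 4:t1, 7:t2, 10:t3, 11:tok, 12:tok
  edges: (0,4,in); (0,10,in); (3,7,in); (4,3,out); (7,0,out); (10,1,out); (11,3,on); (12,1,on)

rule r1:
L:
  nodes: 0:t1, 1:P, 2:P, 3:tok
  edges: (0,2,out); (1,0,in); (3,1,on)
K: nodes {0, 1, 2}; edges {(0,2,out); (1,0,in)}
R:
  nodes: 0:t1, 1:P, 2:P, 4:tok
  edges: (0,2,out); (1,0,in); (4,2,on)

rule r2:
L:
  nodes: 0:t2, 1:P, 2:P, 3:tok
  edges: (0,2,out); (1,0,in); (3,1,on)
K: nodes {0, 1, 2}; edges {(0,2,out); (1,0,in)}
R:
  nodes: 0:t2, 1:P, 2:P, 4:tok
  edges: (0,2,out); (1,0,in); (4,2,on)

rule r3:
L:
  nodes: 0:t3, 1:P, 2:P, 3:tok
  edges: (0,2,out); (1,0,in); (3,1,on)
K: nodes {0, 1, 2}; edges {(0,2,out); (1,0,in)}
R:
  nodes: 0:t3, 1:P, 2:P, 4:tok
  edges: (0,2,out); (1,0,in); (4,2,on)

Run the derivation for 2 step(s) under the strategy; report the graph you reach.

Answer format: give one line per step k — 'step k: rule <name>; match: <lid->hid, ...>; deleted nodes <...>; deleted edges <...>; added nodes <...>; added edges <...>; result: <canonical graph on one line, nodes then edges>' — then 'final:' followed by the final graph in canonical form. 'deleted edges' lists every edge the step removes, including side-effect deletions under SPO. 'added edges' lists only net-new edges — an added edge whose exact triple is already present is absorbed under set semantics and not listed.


step 1: rule r2; match: 0->7, 1->3, 2->0, 3->11; deleted nodes 11; deleted edges (11,3,on); added nodes 13; added edges (13,0,on); result: nodes: 0:P, 1:P, 3:P, 4:t1, 7:t2, 10:t3, 12:tok, 13:tok edges: (0,4,in); (0,10,in); (3,7,in); (4,3,out); (7,0,out); (10,1,out); (12,1,on); (13,0,on)
step 2: rule r1; match: 0->4, 1->0, 2->3, 3->13; deleted nodes 13; deleted edges (13,0,on); added nodes 14; added edges (14,3,on); result: nodes: 0:P, 1:P, 3:P, 4:t1, 7:t2, 10:t3, 12:tok, 14:tok edges: (0,4,in); (0,10,in); (3,7,in); (4,3,out); (7,0,out); (10,1,out); (12,1,on); (14,3,on)
final:
nodes: 0:P, 1:P, 3:P, 4:t1, 7:t2, 10:t3, 12:tok, 14:tok
edges: (0,4,in); (0,10,in); (3,7,in); (4,3,out); (7,0,out); (10,1,out); (12,1,on); (14,3,on)


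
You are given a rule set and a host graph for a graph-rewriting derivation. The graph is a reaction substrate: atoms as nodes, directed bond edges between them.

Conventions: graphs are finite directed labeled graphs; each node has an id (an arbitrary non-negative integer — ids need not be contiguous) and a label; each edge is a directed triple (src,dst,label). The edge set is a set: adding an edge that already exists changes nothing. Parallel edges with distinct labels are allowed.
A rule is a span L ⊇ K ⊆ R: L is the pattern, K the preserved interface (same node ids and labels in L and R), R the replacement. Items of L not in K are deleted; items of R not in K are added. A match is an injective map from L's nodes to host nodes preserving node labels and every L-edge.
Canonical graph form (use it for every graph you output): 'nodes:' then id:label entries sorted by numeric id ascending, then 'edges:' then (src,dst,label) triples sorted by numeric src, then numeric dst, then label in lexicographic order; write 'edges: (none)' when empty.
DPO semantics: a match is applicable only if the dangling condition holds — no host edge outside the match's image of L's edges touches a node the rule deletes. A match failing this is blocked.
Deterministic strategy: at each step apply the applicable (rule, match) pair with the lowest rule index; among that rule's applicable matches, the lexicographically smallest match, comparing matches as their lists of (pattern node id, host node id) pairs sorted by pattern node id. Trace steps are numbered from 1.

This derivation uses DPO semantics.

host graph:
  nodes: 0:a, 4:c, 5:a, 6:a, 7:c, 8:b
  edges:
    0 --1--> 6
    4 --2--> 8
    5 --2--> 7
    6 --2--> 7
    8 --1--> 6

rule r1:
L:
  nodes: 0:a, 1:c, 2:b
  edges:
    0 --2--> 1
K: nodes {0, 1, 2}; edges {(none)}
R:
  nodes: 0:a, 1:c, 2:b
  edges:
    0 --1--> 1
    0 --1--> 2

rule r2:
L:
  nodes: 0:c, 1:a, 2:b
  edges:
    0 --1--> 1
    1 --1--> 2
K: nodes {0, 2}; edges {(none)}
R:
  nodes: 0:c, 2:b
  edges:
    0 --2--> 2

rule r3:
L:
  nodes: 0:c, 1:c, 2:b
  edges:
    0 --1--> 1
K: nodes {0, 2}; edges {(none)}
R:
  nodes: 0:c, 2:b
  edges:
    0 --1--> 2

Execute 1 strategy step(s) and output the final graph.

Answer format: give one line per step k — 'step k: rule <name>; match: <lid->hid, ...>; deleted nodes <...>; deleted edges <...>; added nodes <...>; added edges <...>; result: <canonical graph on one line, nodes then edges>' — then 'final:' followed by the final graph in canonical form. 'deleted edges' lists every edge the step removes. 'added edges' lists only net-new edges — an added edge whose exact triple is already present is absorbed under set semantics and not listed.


step 1: rule r1; match: 0->5, 1->7, 2->8; deleted nodes (none); deleted edges (5,7,2); added nodes (none); added edges (5,7,1); (5,8,1); result: nodes: 0:a, 4:c, 5:a, 6:a, 7:c, 8:b edges: (0,6,1); (4,8,2); (5,7,1); (5,8,1); (6,7,2); (8,6,1)
final:
nodes: 0:a, 4:c, 5:a, 6:a, 7:c, 8:b
edges: (0,6,1); (4,8,2); (5,7,1); (5,8,1); (6,7,2); (8,6,1)


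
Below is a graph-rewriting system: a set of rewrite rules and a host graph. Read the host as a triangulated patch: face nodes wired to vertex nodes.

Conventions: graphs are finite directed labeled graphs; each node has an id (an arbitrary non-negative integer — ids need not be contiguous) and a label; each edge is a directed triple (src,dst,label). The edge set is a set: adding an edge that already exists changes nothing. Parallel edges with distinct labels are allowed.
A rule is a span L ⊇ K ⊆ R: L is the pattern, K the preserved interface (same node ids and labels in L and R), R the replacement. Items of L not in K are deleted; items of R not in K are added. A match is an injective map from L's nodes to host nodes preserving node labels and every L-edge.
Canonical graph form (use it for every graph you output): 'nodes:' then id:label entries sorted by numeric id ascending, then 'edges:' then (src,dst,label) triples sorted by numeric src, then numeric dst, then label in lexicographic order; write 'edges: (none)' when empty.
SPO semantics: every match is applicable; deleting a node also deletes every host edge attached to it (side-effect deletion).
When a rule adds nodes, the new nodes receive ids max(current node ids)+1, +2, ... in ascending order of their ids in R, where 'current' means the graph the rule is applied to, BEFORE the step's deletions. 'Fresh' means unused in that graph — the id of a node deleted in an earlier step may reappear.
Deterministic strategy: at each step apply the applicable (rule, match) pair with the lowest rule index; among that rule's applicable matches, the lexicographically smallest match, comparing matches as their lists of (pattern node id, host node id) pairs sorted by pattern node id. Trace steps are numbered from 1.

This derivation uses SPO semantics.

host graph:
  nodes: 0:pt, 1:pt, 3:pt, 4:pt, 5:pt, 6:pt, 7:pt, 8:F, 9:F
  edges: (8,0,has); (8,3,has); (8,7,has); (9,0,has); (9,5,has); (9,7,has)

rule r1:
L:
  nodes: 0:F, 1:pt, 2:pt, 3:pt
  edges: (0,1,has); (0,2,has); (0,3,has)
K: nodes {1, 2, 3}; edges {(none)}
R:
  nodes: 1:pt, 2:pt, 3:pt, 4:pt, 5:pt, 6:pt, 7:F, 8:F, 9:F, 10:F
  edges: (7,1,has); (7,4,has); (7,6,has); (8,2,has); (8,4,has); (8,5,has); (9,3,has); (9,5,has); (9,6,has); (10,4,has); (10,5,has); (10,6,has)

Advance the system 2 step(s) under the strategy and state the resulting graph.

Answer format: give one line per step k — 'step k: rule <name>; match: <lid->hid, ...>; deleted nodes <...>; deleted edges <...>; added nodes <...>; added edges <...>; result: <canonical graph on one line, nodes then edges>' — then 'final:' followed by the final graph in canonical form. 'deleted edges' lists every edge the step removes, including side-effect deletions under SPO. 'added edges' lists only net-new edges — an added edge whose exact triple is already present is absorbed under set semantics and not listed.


step 1: rule r1; match: 0->8, 1->0, 2->3, 3->7; deleted nodes 8; deleted edges (8,0,has); (8,3,has); (8,7,has); added nodes 10, 11, 12, 13, 14, 15, 16; added edges (13,0,has); (13,10,has); (13,12,has); (14,3,has); (14,10,has); (14,11,has); (15,7,has); (15,11,has); (15,12,has); (16,10,has); (16,11,has); (16,12,has); result: nodes: 0:pt, 1:pt, 3:pt, 4:pt, 5:pt, 6:pt, 7:pt, 9:F, 10:pt, 11:pt, 12:pt, 13:F, 14:F, 15:F, 16:F edges: (9,0,has); (9,5,has); (9,7,has); (13,0,has); (13,10,has); (13,12,has); (14,3,has); (14,10,has); (14,11,has); (15,7,has); (15,11,has); (15,12,has); (16,10,has); (16,11,has); (16,12,has)
step 2: rule r1; match: 0->9, 1->0, 2->5, 3->7; deleted nodes 9; deleted edges (9,0,has); (9,5,has); (9,7,has); added nodes 17, 18, 19, 20, 21, 22, 23; added edges (20,0,has); (20,17,has); (20,19,has); (21,5,has); (21,17,has); (21,18,has); (22,7,has); (22,18,has); (22,19,has); (23,17,has); (23,18,has); (23,19,has); result: nodes: 0:pt, 1:pt, 3:pt, 4:pt, 5:pt, 6:pt, 7:pt, 10:pt, 11:pt, 12:pt, 13:F, 14:F, 15:F, 16:F, 17:pt, 18:pt, 19:pt, 20:F, 21:F, 22:F, 23:F edges: (13,0,has); (13,10,has); (13,12,has); (14,3,has); (14,10,has); (14,11,has); (15,7,has); (15,11,has); (15,12,has); (16,10,has); (16,11,has); (16,12,has); (20,0,has); (20,17,has); (20,19,has); (21,5,has); (21,17,has); (21,18,has); (22,7,has); (22,18,has); (22,19,has); (23,17,has); (23,18,has); (23,19,has)
final:
nodes: 0:pt, 1:pt, 3:pt, 4:pt, 5:pt, 6:pt, 7:pt, 10:pt, 11:pt, 12:pt, 13:F, 14:F, 15:F, 16:F, 17:pt, 18:pt, 19:pt, 20:F, 21:F, 22:F, 23:F
edges: (13,0,has); (13,10,has); (13,12,has); (14,3,has); (14,10,has); (14,11,has); (15,7,has); (15,11,has); (15,12,has); (16,10,has); (16,11,has); (16,12,has); (20,0,has); (20,17,has); (20,19,has); (21,5,has); (21,17,has); (21,18,has); (22,7,has); (22,18,has); (22,19,has); (23,17,has); (23,18,has); (23,19,has)


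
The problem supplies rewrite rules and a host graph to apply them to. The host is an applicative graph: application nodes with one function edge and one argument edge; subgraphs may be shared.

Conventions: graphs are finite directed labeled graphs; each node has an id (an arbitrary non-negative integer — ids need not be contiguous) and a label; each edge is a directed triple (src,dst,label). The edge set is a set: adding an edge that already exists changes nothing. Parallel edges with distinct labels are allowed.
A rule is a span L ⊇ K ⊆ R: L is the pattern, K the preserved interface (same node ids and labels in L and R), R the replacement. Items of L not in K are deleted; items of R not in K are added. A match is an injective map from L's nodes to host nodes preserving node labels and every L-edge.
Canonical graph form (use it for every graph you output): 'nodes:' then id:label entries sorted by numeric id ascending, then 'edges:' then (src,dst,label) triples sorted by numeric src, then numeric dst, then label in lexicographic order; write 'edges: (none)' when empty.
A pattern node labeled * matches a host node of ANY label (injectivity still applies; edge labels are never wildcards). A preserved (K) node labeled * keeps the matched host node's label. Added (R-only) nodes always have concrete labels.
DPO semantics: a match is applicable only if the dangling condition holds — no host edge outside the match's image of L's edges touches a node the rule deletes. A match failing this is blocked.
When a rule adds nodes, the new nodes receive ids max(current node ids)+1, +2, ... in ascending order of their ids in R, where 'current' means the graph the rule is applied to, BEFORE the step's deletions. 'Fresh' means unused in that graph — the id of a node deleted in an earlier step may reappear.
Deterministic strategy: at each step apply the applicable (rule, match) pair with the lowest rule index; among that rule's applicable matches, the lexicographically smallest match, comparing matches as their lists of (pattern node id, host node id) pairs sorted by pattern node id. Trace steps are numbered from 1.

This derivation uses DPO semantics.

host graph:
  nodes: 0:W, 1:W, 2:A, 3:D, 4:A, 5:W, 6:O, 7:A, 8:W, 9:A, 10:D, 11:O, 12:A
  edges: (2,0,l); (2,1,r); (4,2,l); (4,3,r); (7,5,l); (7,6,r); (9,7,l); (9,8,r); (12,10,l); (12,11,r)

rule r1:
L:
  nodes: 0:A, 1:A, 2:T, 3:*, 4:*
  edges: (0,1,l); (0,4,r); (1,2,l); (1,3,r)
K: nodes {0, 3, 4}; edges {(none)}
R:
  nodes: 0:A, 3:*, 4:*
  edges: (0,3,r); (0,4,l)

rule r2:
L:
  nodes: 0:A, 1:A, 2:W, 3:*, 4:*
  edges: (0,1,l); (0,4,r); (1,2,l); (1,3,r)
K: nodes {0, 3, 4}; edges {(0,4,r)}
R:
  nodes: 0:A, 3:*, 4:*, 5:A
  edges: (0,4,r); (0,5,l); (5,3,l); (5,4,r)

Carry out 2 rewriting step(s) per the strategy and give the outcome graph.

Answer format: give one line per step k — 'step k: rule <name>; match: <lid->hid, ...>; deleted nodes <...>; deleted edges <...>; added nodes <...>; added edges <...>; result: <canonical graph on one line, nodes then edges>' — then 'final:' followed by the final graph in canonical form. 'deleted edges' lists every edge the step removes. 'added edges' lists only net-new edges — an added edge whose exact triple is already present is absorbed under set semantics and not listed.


step 1: rule r2; match: 0->4, 1->2, 2->0, 3->1, 4->3; deleted nodes 0, 2; deleted edges (2,0,l); (2,1,r); (4,2,l); added nodes 13; added edges (4,13,l); (13,1,l); (13,3,r); result: nodes: 1:W, 3:D, 4:A, 5:W, 6:O, 7:A, 8:W, 9:A, 10:D, 11:O, 12:A, 13:A edges: (4,3,r); (4,13,l); (7,5,l); (7,6,r); (9,7,l); (9,8,r); (12,10,l); (12,11,r); (13,1,l); (13,3,r)
step 2: rule r2; match: 0->9, 1->7, 2->5, 3->6, 4->8; deleted nodes 5, 7; deleted edges (7,5,l); (7,6,r); (9,7,l); added nodes 14; added edges (9,14,l); (14,6,l); (14,8,r); result: nodes: 1:W, 3:D, 4:A, 6:O, 8:W, 9:A, 10:D, 11:O, 12:A, 13:A, 14:A edges: (4,3,r); (4,13,l); (9,8,r); (9,14,l); (12,10,l); (12,11,r); (13,1,l); (13,3,r); (14,6,l); (14,8,r)
final:
nodes: 1:W, 3:D, 4:A, 6:O, 8:W, 9:A, 10:D, 11:O, 12:A, 13:A, 14:A
edges: (4,3,r); (4,13,l); (9,8,r); (9,14,l); (12,10,l); (12,11,r); (13,1,l); (13,3,r); (14,6,l); (14,8,r)


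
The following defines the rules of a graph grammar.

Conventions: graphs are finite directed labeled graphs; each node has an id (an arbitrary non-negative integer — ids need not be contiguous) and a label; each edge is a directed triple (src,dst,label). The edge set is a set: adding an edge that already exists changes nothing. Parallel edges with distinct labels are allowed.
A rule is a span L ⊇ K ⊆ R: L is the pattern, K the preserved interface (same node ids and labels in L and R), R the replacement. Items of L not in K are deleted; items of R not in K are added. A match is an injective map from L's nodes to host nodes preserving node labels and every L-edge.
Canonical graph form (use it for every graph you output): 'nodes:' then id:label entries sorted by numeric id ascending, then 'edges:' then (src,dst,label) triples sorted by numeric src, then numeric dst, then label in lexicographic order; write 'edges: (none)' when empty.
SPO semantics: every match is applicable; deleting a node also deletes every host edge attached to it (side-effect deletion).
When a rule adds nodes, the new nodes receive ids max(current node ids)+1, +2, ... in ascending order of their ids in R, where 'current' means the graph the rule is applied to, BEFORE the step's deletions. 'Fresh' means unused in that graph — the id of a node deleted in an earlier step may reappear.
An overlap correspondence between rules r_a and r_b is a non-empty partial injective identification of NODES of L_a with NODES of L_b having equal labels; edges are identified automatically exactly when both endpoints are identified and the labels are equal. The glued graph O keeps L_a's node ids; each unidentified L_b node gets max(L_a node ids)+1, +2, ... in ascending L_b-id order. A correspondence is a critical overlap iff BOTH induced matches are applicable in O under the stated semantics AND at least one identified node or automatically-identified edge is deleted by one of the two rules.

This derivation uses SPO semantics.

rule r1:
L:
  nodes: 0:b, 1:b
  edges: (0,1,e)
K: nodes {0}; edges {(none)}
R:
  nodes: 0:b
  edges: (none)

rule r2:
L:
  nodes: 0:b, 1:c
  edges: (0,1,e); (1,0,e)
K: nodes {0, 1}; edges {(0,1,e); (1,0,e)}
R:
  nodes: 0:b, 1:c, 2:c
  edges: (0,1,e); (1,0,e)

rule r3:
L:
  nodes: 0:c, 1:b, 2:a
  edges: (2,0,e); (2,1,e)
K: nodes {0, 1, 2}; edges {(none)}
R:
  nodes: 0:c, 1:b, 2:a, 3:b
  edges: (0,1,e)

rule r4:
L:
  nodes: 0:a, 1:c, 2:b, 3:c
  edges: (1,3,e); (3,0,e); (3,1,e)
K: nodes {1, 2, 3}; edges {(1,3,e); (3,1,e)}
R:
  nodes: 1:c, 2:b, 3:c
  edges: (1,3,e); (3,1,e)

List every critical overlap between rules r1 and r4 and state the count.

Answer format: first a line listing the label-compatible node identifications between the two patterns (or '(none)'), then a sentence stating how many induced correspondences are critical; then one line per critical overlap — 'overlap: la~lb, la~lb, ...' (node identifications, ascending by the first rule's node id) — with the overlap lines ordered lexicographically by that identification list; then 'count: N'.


label-compatible node identifications between L(r1) and L(r4): 0~2, 1~2
1 of the induced correspondences is a critical overlap of r1 and r4.
overlap: 1~2
count: 1


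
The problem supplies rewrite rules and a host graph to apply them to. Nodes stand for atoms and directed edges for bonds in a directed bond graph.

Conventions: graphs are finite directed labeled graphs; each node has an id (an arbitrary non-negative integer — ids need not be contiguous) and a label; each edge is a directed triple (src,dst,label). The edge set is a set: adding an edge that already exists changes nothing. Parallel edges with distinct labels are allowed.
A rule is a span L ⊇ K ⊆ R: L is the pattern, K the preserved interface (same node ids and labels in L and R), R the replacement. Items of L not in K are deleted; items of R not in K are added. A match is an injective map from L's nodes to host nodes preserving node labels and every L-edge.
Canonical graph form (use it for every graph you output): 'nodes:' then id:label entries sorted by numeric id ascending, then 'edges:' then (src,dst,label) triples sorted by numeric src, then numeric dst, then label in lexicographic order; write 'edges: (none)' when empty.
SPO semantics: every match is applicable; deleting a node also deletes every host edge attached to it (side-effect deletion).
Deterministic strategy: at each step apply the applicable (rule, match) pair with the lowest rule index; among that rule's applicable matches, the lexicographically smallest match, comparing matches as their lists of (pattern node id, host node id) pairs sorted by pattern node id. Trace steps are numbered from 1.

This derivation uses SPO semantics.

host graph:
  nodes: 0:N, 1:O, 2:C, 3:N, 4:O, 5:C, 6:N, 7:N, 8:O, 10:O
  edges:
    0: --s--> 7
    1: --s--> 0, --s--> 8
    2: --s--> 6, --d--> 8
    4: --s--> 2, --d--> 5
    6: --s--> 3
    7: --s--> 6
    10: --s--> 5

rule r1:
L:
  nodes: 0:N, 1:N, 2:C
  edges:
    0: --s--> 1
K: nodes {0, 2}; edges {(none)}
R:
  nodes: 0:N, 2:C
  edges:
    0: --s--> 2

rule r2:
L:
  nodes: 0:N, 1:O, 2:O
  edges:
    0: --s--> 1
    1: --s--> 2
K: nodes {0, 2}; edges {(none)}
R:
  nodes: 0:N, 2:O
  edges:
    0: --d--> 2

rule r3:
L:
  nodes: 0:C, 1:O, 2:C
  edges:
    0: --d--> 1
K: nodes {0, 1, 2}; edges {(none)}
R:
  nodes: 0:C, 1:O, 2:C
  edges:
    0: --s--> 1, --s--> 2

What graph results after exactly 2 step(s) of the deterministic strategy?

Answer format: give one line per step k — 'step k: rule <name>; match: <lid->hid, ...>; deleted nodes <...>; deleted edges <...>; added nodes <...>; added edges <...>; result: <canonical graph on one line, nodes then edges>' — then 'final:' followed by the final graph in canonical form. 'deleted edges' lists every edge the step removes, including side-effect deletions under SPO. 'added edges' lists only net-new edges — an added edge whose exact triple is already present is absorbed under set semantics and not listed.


step 1: rule r1; match: 0->0, 1->7, 2->2; deleted nodes 7; deleted edges (0,7,s); (7,6,s); added nodes (none); added edges (0,2,s); result: nodes: 0:N, 1:O, 2:C, 3:N, 4:O, 5:C, 6:N, 8:O, 10:O edges: (0,2,s); (1,0,s); (1,8,s); (2,6,s); (2,8,d); (4,2,s); (4,5,d); (6,3,s); (10,5,s)
step 2: rule r1; match: 0->6, 1->3, 2->2; deleted nodes 3; deleted edges (6,3,s); added nodes (none); added edges (6,2,s); result: nodes: 0:N, 1:O, 2:C, 4:O, 5:C, 6:N, 8:O, 10:O edges: (0,2,s); (1,0,s); (1,8,s); (2,6,s); (2,8,d); (4,2,s); (4,5,d); (6,2,s); (10,5,s)
final:
nodes: 0:N, 1:O, 2:C, 4:O, 5:C, 6:N, 8:O, 10:O
edges: (0,2,s); (1,0,s); (1,8,s); (2,6,s); (2,8,d); (4,2,s); (4,5,d); (6,2,s); (10,5,s)
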